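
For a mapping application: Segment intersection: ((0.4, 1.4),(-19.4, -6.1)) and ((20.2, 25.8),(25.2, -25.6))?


Cross products: d1=-1139.72, d2=-2194.94, d3=-334.62, d4=720.6
d1*d2 < 0 and d3*d4 < 0? no

No, they don't intersect


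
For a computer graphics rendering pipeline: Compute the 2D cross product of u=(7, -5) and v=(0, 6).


u x v = u_x*v_y - u_y*v_x = 7*6 - (-5)*0
= 42 - 0 = 42

42


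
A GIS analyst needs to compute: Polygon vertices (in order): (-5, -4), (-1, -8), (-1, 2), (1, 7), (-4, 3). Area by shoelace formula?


Shoelace sum: ((-5)*(-8) - (-1)*(-4)) + ((-1)*2 - (-1)*(-8)) + ((-1)*7 - 1*2) + (1*3 - (-4)*7) + ((-4)*(-4) - (-5)*3)
= 79
Area = |79|/2 = 39.5

39.5


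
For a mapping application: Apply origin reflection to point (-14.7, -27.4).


Reflection over origin: (x,y) -> (-x,-y)
(-14.7, -27.4) -> (14.7, 27.4)

(14.7, 27.4)


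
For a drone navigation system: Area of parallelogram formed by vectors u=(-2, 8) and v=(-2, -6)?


|u x v| = |(-2)*(-6) - 8*(-2)|
= |12 - (-16)| = 28

28


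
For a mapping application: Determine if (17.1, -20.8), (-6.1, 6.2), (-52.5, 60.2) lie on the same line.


Cross product: ((-6.1)-17.1)*(60.2-(-20.8)) - (6.2-(-20.8))*((-52.5)-17.1)
= 0

Yes, collinear


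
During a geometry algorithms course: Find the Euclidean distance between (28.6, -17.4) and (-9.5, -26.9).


dx=-38.1, dy=-9.5
d^2 = (-38.1)^2 + (-9.5)^2 = 1541.86
d = sqrt(1541.86) = 39.2665

39.2665


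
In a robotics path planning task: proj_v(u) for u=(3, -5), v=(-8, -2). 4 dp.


u.v = -14, |v| = sqrt(68) = 8.2462
Scalar projection = u.v / |v| = -14 / sqrt(68) = -1.6977

-1.6977


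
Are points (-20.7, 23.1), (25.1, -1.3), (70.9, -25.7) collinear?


Cross product: (25.1-(-20.7))*((-25.7)-23.1) - ((-1.3)-23.1)*(70.9-(-20.7))
= 0

Yes, collinear


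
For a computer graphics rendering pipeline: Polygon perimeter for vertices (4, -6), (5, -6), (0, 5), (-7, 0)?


Sides: (4, -6)->(5, -6): sqrt(1) = 1, (5, -6)->(0, 5): sqrt(146) = 12.083046, (0, 5)->(-7, 0): sqrt(74) = 8.602325, (-7, 0)->(4, -6): sqrt(157) = 12.529964
Sum = 34.215335
Perimeter = 34.2153

34.2153


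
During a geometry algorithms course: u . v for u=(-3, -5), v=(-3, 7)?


u . v = u_x*v_x + u_y*v_y = (-3)*(-3) + (-5)*7
= 9 + (-35) = -26

-26


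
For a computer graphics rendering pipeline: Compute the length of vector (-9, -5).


|u| = sqrt((-9)^2 + (-5)^2) = sqrt(106) = 10.2956

10.2956


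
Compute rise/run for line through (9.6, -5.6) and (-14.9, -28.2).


slope = (y2-y1)/(x2-x1) = ((-28.2)-(-5.6))/((-14.9)-9.6) = (-22.6)/(-24.5) = 0.9224

0.9224


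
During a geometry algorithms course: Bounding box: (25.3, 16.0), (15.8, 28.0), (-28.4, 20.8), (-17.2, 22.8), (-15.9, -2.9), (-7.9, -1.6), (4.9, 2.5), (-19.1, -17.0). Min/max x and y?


x range: [-28.4, 25.3]
y range: [-17, 28]
Bounding box: (-28.4,-17) to (25.3,28)

(-28.4,-17) to (25.3,28)


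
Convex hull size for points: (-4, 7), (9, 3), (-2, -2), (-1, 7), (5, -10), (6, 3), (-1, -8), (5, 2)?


Convex hull vertices (CCW): (-4, 7), (-1, -8), (5, -10), (9, 3), (-1, 7)
Count = 5

5


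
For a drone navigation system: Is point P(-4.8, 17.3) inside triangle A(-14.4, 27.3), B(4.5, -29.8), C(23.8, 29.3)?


Cross products: AB x AP = 359.16, BC x BP = 1458.66, CA x CP = 401.2
All same sign? yes

Yes, inside


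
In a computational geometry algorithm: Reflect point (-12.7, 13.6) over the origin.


Reflection over origin: (x,y) -> (-x,-y)
(-12.7, 13.6) -> (12.7, -13.6)

(12.7, -13.6)


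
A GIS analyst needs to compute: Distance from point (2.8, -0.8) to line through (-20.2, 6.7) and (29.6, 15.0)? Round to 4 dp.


|cross product| = 564.4
|line direction| = sqrt(2548.93) = 50.4869
Distance = 564.4/sqrt(2548.93) = 11.1791

11.1791


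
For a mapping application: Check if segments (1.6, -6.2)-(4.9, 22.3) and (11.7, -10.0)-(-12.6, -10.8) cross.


Cross products: d1=-100.42, d2=-790.33, d3=-300.39, d4=389.52
d1*d2 < 0 and d3*d4 < 0? no

No, they don't intersect


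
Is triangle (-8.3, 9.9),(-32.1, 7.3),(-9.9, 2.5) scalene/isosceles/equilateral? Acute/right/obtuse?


Side lengths squared: AB^2=573.2, BC^2=515.88, CA^2=57.32
Sorted: [57.32, 515.88, 573.2]
By sides: Scalene, By angles: Right

Scalene, Right


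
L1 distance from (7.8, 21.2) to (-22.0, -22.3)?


|7.8-(-22)| + |21.2-(-22.3)| = 29.8 + 43.5 = 73.3

73.3


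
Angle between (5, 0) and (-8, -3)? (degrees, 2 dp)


u.v = -40, |u| = sqrt(25) = 5, |v| = sqrt(73) = 8.544
cos(theta) = u.v/(|u||v|) = -40/sqrt(1825) = -0.936329
theta = acos(-0.936329) = 159.44 degrees

159.44 degrees


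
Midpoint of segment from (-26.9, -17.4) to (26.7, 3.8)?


M = (((-26.9)+26.7)/2, ((-17.4)+3.8)/2)
= (-0.1, -6.8)

(-0.1, -6.8)


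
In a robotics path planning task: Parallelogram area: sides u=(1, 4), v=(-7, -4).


|u x v| = |1*(-4) - 4*(-7)|
= |(-4) - (-28)| = 24

24


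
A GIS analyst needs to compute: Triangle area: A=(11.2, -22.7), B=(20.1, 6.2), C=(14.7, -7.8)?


Area = |x_A(y_B-y_C) + x_B(y_C-y_A) + x_C(y_A-y_B)|/2
= |156.8 + 299.49 + (-424.83)|/2
= 31.46/2 = 15.73

15.73


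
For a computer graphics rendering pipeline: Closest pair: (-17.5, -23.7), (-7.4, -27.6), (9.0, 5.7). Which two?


d(P0,P1) = 10.8268, d(P0,P2) = 39.5804, d(P1,P2) = 37.1194
Closest: P0 and P1

Closest pair: (-17.5, -23.7) and (-7.4, -27.6), distance = 10.8268


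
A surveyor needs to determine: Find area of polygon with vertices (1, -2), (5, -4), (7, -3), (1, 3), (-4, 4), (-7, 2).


Shoelace sum: (1*(-4) - 5*(-2)) + (5*(-3) - 7*(-4)) + (7*3 - 1*(-3)) + (1*4 - (-4)*3) + ((-4)*2 - (-7)*4) + ((-7)*(-2) - 1*2)
= 91
Area = |91|/2 = 45.5

45.5


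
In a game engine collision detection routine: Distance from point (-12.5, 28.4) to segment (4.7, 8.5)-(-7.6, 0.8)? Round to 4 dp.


Project P onto AB: t = 0.277 (clamped to [0,1])
Closest point on segment: (1.2929, 6.3671)
Distance: 25.9941

25.9941


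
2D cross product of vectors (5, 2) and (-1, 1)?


u x v = u_x*v_y - u_y*v_x = 5*1 - 2*(-1)
= 5 - (-2) = 7

7


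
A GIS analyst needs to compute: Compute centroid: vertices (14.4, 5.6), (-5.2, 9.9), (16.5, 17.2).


Centroid = ((x_A+x_B+x_C)/3, (y_A+y_B+y_C)/3)
= ((14.4+(-5.2)+16.5)/3, (5.6+9.9+17.2)/3)
= (8.5667, 10.9)

(8.5667, 10.9)


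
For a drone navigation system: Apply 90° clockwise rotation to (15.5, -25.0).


90° CW: (x,y) -> (y, -x)
(15.5,-25) -> (-25, -15.5)

(-25, -15.5)


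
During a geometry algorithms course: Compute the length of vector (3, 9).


|u| = sqrt(3^2 + 9^2) = sqrt(90) = 9.4868

9.4868


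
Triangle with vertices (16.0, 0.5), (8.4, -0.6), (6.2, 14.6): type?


Side lengths squared: AB^2=58.97, BC^2=235.88, CA^2=294.85
Sorted: [58.97, 235.88, 294.85]
By sides: Scalene, By angles: Right

Scalene, Right


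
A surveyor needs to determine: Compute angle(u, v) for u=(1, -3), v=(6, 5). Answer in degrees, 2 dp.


u.v = -9, |u| = sqrt(10) = 3.1623, |v| = sqrt(61) = 7.8102
cos(theta) = u.v/(|u||v|) = -9/sqrt(610) = -0.364399
theta = acos(-0.364399) = 111.37 degrees

111.37 degrees


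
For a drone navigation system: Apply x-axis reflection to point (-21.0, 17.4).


Reflection over x-axis: (x,y) -> (x,-y)
(-21, 17.4) -> (-21, -17.4)

(-21, -17.4)


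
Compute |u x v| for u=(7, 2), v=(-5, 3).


|u x v| = |7*3 - 2*(-5)|
= |21 - (-10)| = 31

31


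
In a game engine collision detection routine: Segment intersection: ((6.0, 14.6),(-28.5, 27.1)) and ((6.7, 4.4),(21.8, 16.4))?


Cross products: d1=162.42, d2=765.17, d3=343.15, d4=-259.6
d1*d2 < 0 and d3*d4 < 0? no

No, they don't intersect


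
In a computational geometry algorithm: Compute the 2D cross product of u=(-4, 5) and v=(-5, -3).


u x v = u_x*v_y - u_y*v_x = (-4)*(-3) - 5*(-5)
= 12 - (-25) = 37

37


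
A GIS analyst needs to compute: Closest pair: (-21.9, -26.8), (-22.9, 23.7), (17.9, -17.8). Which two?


d(P0,P1) = 50.5099, d(P0,P2) = 40.8049, d(P1,P2) = 58.197
Closest: P0 and P2

Closest pair: (-21.9, -26.8) and (17.9, -17.8), distance = 40.8049


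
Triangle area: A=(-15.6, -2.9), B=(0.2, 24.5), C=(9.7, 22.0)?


Area = |x_A(y_B-y_C) + x_B(y_C-y_A) + x_C(y_A-y_B)|/2
= |(-39) + 4.98 + (-265.78)|/2
= 299.8/2 = 149.9

149.9


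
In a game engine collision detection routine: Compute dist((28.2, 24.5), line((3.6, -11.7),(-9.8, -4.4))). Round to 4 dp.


|cross product| = 664.66
|line direction| = sqrt(232.85) = 15.2594
Distance = 664.66/sqrt(232.85) = 43.5573

43.5573


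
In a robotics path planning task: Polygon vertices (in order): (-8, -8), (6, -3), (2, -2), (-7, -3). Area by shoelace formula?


Shoelace sum: ((-8)*(-3) - 6*(-8)) + (6*(-2) - 2*(-3)) + (2*(-3) - (-7)*(-2)) + ((-7)*(-8) - (-8)*(-3))
= 78
Area = |78|/2 = 39

39


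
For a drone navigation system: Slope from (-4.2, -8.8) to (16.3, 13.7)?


slope = (y2-y1)/(x2-x1) = (13.7-(-8.8))/(16.3-(-4.2)) = 22.5/20.5 = 1.0976

1.0976


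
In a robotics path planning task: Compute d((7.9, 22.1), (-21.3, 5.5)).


dx=-29.2, dy=-16.6
d^2 = (-29.2)^2 + (-16.6)^2 = 1128.2
d = sqrt(1128.2) = 33.5887

33.5887


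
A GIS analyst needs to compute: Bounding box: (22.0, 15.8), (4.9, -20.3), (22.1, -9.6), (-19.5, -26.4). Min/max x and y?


x range: [-19.5, 22.1]
y range: [-26.4, 15.8]
Bounding box: (-19.5,-26.4) to (22.1,15.8)

(-19.5,-26.4) to (22.1,15.8)


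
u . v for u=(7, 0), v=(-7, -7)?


u . v = u_x*v_x + u_y*v_y = 7*(-7) + 0*(-7)
= (-49) + 0 = -49

-49


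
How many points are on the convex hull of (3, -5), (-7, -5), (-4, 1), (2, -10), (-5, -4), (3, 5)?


Convex hull vertices (CCW): (-7, -5), (2, -10), (3, -5), (3, 5), (-4, 1)
Count = 5

5


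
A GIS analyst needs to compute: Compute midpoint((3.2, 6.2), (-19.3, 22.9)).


M = ((3.2+(-19.3))/2, (6.2+22.9)/2)
= (-8.05, 14.55)

(-8.05, 14.55)


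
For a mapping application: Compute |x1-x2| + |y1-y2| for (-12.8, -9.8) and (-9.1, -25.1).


|(-12.8)-(-9.1)| + |(-9.8)-(-25.1)| = 3.7 + 15.3 = 19

19


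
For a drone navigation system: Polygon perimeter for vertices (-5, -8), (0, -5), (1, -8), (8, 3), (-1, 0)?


Sides: (-5, -8)->(0, -5): sqrt(34) = 5.830952, (0, -5)->(1, -8): sqrt(10) = 3.162278, (1, -8)->(8, 3): sqrt(170) = 13.038405, (8, 3)->(-1, 0): sqrt(90) = 9.486833, (-1, 0)->(-5, -8): sqrt(80) = 8.944272
Sum = 40.46274
Perimeter = 40.4627

40.4627


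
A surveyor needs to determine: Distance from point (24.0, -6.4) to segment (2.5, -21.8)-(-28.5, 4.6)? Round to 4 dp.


Project P onto AB: t = 0 (clamped to [0,1])
Closest point on segment: (2.5, -21.8)
Distance: 26.4464

26.4464


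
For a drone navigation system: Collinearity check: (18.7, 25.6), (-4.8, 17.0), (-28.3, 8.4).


Cross product: ((-4.8)-18.7)*(8.4-25.6) - (17-25.6)*((-28.3)-18.7)
= 0

Yes, collinear


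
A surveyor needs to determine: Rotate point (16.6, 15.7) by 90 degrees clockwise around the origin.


90° CW: (x,y) -> (y, -x)
(16.6,15.7) -> (15.7, -16.6)

(15.7, -16.6)


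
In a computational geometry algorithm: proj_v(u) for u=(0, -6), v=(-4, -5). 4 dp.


u.v = 30, |v| = sqrt(41) = 6.4031
Scalar projection = u.v / |v| = 30 / sqrt(41) = 4.6852

4.6852


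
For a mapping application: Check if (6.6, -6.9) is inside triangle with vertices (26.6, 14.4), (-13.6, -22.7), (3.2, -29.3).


Cross products: AB x AP = 114.26, BC x BP = 398.76, CA x CP = 375.58
All same sign? yes

Yes, inside


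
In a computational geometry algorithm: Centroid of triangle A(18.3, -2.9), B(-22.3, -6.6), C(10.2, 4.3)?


Centroid = ((x_A+x_B+x_C)/3, (y_A+y_B+y_C)/3)
= ((18.3+(-22.3)+10.2)/3, ((-2.9)+(-6.6)+4.3)/3)
= (2.0667, -1.7333)

(2.0667, -1.7333)


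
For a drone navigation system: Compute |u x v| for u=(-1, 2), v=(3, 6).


|u x v| = |(-1)*6 - 2*3|
= |(-6) - 6| = 12

12


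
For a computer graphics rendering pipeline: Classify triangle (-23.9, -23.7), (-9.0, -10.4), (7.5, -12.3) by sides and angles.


Side lengths squared: AB^2=398.9, BC^2=275.86, CA^2=1115.92
Sorted: [275.86, 398.9, 1115.92]
By sides: Scalene, By angles: Obtuse

Scalene, Obtuse


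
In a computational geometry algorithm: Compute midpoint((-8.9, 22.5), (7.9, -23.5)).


M = (((-8.9)+7.9)/2, (22.5+(-23.5))/2)
= (-0.5, -0.5)

(-0.5, -0.5)


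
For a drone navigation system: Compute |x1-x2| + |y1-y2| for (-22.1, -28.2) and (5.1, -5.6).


|(-22.1)-5.1| + |(-28.2)-(-5.6)| = 27.2 + 22.6 = 49.8

49.8


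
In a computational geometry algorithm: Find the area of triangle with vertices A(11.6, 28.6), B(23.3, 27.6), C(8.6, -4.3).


Area = |x_A(y_B-y_C) + x_B(y_C-y_A) + x_C(y_A-y_B)|/2
= |370.04 + (-766.57) + 8.6|/2
= 387.93/2 = 193.965

193.965


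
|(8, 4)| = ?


|u| = sqrt(8^2 + 4^2) = sqrt(80) = 8.9443

8.9443


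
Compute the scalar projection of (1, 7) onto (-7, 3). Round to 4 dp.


u.v = 14, |v| = sqrt(58) = 7.6158
Scalar projection = u.v / |v| = 14 / sqrt(58) = 1.8383

1.8383


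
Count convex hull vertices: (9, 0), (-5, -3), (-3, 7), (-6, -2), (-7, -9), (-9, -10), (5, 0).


Convex hull vertices (CCW): (-9, -10), (-7, -9), (9, 0), (-3, 7)
Count = 4

4


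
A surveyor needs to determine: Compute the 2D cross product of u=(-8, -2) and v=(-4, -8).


u x v = u_x*v_y - u_y*v_x = (-8)*(-8) - (-2)*(-4)
= 64 - 8 = 56

56


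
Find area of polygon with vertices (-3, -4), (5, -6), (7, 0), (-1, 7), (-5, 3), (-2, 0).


Shoelace sum: ((-3)*(-6) - 5*(-4)) + (5*0 - 7*(-6)) + (7*7 - (-1)*0) + ((-1)*3 - (-5)*7) + ((-5)*0 - (-2)*3) + ((-2)*(-4) - (-3)*0)
= 175
Area = |175|/2 = 87.5

87.5


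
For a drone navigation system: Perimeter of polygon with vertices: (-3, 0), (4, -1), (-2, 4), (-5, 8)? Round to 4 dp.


Sides: (-3, 0)->(4, -1): sqrt(50) = 7.071068, (4, -1)->(-2, 4): sqrt(61) = 7.81025, (-2, 4)->(-5, 8): sqrt(25) = 5, (-5, 8)->(-3, 0): sqrt(68) = 8.246211
Sum = 28.127529
Perimeter = 28.1275

28.1275


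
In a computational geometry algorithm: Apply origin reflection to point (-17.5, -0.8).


Reflection over origin: (x,y) -> (-x,-y)
(-17.5, -0.8) -> (17.5, 0.8)

(17.5, 0.8)


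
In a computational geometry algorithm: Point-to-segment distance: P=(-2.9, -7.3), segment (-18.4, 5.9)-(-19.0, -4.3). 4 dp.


Project P onto AB: t = 1 (clamped to [0,1])
Closest point on segment: (-19, -4.3)
Distance: 16.3771

16.3771


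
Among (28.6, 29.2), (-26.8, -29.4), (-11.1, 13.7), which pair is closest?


d(P0,P1) = 80.6419, d(P0,P2) = 42.6185, d(P1,P2) = 45.8705
Closest: P0 and P2

Closest pair: (28.6, 29.2) and (-11.1, 13.7), distance = 42.6185


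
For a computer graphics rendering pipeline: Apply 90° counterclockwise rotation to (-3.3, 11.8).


90° CCW: (x,y) -> (-y, x)
(-3.3,11.8) -> (-11.8, -3.3)

(-11.8, -3.3)


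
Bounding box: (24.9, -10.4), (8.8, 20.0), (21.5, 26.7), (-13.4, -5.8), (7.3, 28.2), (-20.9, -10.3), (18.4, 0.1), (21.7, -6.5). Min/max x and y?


x range: [-20.9, 24.9]
y range: [-10.4, 28.2]
Bounding box: (-20.9,-10.4) to (24.9,28.2)

(-20.9,-10.4) to (24.9,28.2)


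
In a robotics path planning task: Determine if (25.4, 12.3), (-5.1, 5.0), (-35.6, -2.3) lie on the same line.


Cross product: ((-5.1)-25.4)*((-2.3)-12.3) - (5-12.3)*((-35.6)-25.4)
= 0

Yes, collinear


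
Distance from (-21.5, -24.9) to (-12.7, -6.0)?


dx=8.8, dy=18.9
d^2 = 8.8^2 + 18.9^2 = 434.65
d = sqrt(434.65) = 20.8483

20.8483


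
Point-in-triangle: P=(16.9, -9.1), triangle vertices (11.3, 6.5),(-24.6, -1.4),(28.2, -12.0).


Cross products: AB x AP = 604.28, BC x BP = 33.34, CA x CP = 160.04
All same sign? yes

Yes, inside


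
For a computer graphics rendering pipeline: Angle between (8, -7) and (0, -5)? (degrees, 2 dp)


u.v = 35, |u| = sqrt(113) = 10.6301, |v| = sqrt(25) = 5
cos(theta) = u.v/(|u||v|) = 35/sqrt(2825) = 0.658505
theta = acos(0.658505) = 48.81 degrees

48.81 degrees


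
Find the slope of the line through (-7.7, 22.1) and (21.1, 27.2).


slope = (y2-y1)/(x2-x1) = (27.2-22.1)/(21.1-(-7.7)) = 5.1/28.8 = 0.1771

0.1771


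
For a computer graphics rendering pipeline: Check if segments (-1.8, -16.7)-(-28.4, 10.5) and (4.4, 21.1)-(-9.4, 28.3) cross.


Cross products: d1=566.28, d2=382.44, d3=-1174.12, d4=-990.28
d1*d2 < 0 and d3*d4 < 0? no

No, they don't intersect


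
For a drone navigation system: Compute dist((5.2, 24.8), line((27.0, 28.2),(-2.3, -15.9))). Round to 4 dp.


|cross product| = 861.76
|line direction| = sqrt(2803.3) = 52.9462
Distance = 861.76/sqrt(2803.3) = 16.2761

16.2761


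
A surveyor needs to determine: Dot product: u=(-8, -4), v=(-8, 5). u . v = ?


u . v = u_x*v_x + u_y*v_y = (-8)*(-8) + (-4)*5
= 64 + (-20) = 44

44


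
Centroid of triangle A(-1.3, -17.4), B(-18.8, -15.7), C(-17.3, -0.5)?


Centroid = ((x_A+x_B+x_C)/3, (y_A+y_B+y_C)/3)
= (((-1.3)+(-18.8)+(-17.3))/3, ((-17.4)+(-15.7)+(-0.5))/3)
= (-12.4667, -11.2)

(-12.4667, -11.2)


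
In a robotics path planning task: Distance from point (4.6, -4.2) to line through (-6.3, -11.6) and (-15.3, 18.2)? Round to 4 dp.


|cross product| = 391.42
|line direction| = sqrt(969.04) = 31.1294
Distance = 391.42/sqrt(969.04) = 12.574

12.574


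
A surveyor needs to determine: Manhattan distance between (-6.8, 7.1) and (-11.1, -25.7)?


|(-6.8)-(-11.1)| + |7.1-(-25.7)| = 4.3 + 32.8 = 37.1

37.1


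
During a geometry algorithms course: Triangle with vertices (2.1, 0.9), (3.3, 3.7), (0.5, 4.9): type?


Side lengths squared: AB^2=9.28, BC^2=9.28, CA^2=18.56
Sorted: [9.28, 9.28, 18.56]
By sides: Isosceles, By angles: Right

Isosceles, Right


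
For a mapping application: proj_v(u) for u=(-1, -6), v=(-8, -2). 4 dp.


u.v = 20, |v| = sqrt(68) = 8.2462
Scalar projection = u.v / |v| = 20 / sqrt(68) = 2.4254

2.4254


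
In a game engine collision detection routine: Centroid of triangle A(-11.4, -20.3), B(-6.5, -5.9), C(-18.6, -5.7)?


Centroid = ((x_A+x_B+x_C)/3, (y_A+y_B+y_C)/3)
= (((-11.4)+(-6.5)+(-18.6))/3, ((-20.3)+(-5.9)+(-5.7))/3)
= (-12.1667, -10.6333)

(-12.1667, -10.6333)


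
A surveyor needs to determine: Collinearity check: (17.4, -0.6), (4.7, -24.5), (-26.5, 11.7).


Cross product: (4.7-17.4)*(11.7-(-0.6)) - ((-24.5)-(-0.6))*((-26.5)-17.4)
= -1205.42

No, not collinear


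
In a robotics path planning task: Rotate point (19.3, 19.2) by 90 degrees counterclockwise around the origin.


90° CCW: (x,y) -> (-y, x)
(19.3,19.2) -> (-19.2, 19.3)

(-19.2, 19.3)


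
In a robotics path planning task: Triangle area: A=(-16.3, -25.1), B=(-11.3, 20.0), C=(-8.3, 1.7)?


Area = |x_A(y_B-y_C) + x_B(y_C-y_A) + x_C(y_A-y_B)|/2
= |(-298.29) + (-302.84) + 374.33|/2
= 226.8/2 = 113.4

113.4


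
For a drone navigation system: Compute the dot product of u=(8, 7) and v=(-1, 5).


u . v = u_x*v_x + u_y*v_y = 8*(-1) + 7*5
= (-8) + 35 = 27

27


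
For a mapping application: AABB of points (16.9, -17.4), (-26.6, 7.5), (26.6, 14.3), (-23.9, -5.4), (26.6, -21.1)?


x range: [-26.6, 26.6]
y range: [-21.1, 14.3]
Bounding box: (-26.6,-21.1) to (26.6,14.3)

(-26.6,-21.1) to (26.6,14.3)


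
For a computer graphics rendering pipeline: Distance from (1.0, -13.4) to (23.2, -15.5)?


dx=22.2, dy=-2.1
d^2 = 22.2^2 + (-2.1)^2 = 497.25
d = sqrt(497.25) = 22.2991

22.2991


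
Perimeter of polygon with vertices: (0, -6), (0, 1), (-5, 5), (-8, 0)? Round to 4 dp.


Sides: (0, -6)->(0, 1): sqrt(49) = 7, (0, 1)->(-5, 5): sqrt(41) = 6.403124, (-5, 5)->(-8, 0): sqrt(34) = 5.830952, (-8, 0)->(0, -6): sqrt(100) = 10
Sum = 29.234076
Perimeter = 29.2341

29.2341


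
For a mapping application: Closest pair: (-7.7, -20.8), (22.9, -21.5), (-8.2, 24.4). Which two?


d(P0,P1) = 30.608, d(P0,P2) = 45.2028, d(P1,P2) = 55.4438
Closest: P0 and P1

Closest pair: (-7.7, -20.8) and (22.9, -21.5), distance = 30.608


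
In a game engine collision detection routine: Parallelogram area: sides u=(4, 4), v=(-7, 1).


|u x v| = |4*1 - 4*(-7)|
= |4 - (-28)| = 32

32


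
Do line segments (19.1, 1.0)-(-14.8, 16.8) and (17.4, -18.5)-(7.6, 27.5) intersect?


Cross products: d1=-269.3, d2=1135.26, d3=687.91, d4=-716.65
d1*d2 < 0 and d3*d4 < 0? yes

Yes, they intersect


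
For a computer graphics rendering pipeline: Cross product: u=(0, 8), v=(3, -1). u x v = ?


u x v = u_x*v_y - u_y*v_x = 0*(-1) - 8*3
= 0 - 24 = -24

-24


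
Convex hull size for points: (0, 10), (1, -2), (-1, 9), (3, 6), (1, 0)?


Convex hull vertices (CCW): (-1, 9), (1, -2), (3, 6), (0, 10)
Count = 4

4


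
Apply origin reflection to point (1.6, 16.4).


Reflection over origin: (x,y) -> (-x,-y)
(1.6, 16.4) -> (-1.6, -16.4)

(-1.6, -16.4)


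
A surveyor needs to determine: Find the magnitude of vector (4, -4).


|u| = sqrt(4^2 + (-4)^2) = sqrt(32) = 5.6569

5.6569


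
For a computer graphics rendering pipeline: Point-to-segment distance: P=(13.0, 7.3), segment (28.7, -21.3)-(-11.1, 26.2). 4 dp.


Project P onto AB: t = 0.5165 (clamped to [0,1])
Closest point on segment: (8.1449, 3.2319)
Distance: 6.3342

6.3342


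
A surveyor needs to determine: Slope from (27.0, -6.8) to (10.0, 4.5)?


slope = (y2-y1)/(x2-x1) = (4.5-(-6.8))/(10-27) = 11.3/(-17) = -0.6647

-0.6647


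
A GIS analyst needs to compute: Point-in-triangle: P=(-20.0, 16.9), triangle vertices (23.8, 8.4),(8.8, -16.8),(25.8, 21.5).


Cross products: AB x AP = -1231.26, BC x BP = 1675.94, CA x CP = -590.78
All same sign? no

No, outside


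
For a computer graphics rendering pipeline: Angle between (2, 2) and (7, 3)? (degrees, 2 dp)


u.v = 20, |u| = sqrt(8) = 2.8284, |v| = sqrt(58) = 7.6158
cos(theta) = u.v/(|u||v|) = 20/sqrt(464) = 0.928477
theta = acos(0.928477) = 21.8 degrees

21.8 degrees


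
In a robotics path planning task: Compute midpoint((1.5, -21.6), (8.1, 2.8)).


M = ((1.5+8.1)/2, ((-21.6)+2.8)/2)
= (4.8, -9.4)

(4.8, -9.4)


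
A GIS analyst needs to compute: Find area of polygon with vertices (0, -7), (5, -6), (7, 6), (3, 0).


Shoelace sum: (0*(-6) - 5*(-7)) + (5*6 - 7*(-6)) + (7*0 - 3*6) + (3*(-7) - 0*0)
= 68
Area = |68|/2 = 34

34


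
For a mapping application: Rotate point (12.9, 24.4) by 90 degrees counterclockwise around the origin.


90° CCW: (x,y) -> (-y, x)
(12.9,24.4) -> (-24.4, 12.9)

(-24.4, 12.9)


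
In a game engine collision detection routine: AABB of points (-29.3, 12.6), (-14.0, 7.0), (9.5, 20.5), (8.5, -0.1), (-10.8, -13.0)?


x range: [-29.3, 9.5]
y range: [-13, 20.5]
Bounding box: (-29.3,-13) to (9.5,20.5)

(-29.3,-13) to (9.5,20.5)


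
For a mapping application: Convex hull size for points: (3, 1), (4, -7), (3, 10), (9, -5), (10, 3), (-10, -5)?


Convex hull vertices (CCW): (-10, -5), (4, -7), (9, -5), (10, 3), (3, 10)
Count = 5

5


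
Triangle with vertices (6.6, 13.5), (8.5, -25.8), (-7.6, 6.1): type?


Side lengths squared: AB^2=1548.1, BC^2=1276.82, CA^2=256.4
Sorted: [256.4, 1276.82, 1548.1]
By sides: Scalene, By angles: Obtuse

Scalene, Obtuse


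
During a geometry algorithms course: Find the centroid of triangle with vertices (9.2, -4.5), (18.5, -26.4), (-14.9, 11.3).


Centroid = ((x_A+x_B+x_C)/3, (y_A+y_B+y_C)/3)
= ((9.2+18.5+(-14.9))/3, ((-4.5)+(-26.4)+11.3)/3)
= (4.2667, -6.5333)

(4.2667, -6.5333)


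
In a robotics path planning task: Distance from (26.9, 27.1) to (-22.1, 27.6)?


dx=-49, dy=0.5
d^2 = (-49)^2 + 0.5^2 = 2401.25
d = sqrt(2401.25) = 49.0026

49.0026


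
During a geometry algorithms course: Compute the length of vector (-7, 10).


|u| = sqrt((-7)^2 + 10^2) = sqrt(149) = 12.2066

12.2066


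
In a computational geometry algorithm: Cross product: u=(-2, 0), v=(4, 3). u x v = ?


u x v = u_x*v_y - u_y*v_x = (-2)*3 - 0*4
= (-6) - 0 = -6

-6


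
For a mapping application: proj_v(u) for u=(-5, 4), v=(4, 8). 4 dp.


u.v = 12, |v| = sqrt(80) = 8.9443
Scalar projection = u.v / |v| = 12 / sqrt(80) = 1.3416

1.3416


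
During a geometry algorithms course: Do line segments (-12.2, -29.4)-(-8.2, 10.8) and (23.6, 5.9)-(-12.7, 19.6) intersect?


Cross products: d1=1771.85, d2=257.79, d3=-1297.96, d4=216.1
d1*d2 < 0 and d3*d4 < 0? no

No, they don't intersect


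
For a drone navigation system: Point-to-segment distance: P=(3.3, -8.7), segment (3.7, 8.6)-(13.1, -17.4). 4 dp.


Project P onto AB: t = 0.5835 (clamped to [0,1])
Closest point on segment: (9.1853, -6.5722)
Distance: 6.2582

6.2582


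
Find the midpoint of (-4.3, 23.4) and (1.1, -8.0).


M = (((-4.3)+1.1)/2, (23.4+(-8))/2)
= (-1.6, 7.7)

(-1.6, 7.7)


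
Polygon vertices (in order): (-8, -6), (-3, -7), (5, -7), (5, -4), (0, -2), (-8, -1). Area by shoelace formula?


Shoelace sum: ((-8)*(-7) - (-3)*(-6)) + ((-3)*(-7) - 5*(-7)) + (5*(-4) - 5*(-7)) + (5*(-2) - 0*(-4)) + (0*(-1) - (-8)*(-2)) + ((-8)*(-6) - (-8)*(-1))
= 123
Area = |123|/2 = 61.5

61.5


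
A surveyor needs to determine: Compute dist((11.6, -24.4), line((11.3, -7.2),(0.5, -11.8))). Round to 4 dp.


|cross product| = 187.14
|line direction| = sqrt(137.8) = 11.7388
Distance = 187.14/sqrt(137.8) = 15.942

15.942


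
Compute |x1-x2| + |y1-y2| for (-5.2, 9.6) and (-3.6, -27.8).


|(-5.2)-(-3.6)| + |9.6-(-27.8)| = 1.6 + 37.4 = 39

39


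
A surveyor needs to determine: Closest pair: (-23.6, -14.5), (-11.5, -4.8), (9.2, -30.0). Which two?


d(P0,P1) = 15.5081, d(P0,P2) = 36.278, d(P1,P2) = 32.6118
Closest: P0 and P1

Closest pair: (-23.6, -14.5) and (-11.5, -4.8), distance = 15.5081


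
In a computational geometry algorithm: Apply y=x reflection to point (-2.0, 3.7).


Reflection over y=x: (x,y) -> (y,x)
(-2, 3.7) -> (3.7, -2)

(3.7, -2)


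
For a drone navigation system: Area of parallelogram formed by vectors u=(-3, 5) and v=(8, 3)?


|u x v| = |(-3)*3 - 5*8|
= |(-9) - 40| = 49

49


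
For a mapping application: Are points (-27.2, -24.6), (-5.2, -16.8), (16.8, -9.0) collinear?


Cross product: ((-5.2)-(-27.2))*((-9)-(-24.6)) - ((-16.8)-(-24.6))*(16.8-(-27.2))
= 0

Yes, collinear


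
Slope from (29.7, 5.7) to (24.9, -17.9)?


slope = (y2-y1)/(x2-x1) = ((-17.9)-5.7)/(24.9-29.7) = (-23.6)/(-4.8) = 4.9167

4.9167


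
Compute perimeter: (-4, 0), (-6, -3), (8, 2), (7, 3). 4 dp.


Sides: (-4, 0)->(-6, -3): sqrt(13) = 3.605551, (-6, -3)->(8, 2): sqrt(221) = 14.866069, (8, 2)->(7, 3): sqrt(2) = 1.414214, (7, 3)->(-4, 0): sqrt(130) = 11.401754
Sum = 31.287588
Perimeter = 31.2876

31.2876


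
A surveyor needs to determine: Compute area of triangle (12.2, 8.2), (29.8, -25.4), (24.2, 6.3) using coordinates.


Area = |x_A(y_B-y_C) + x_B(y_C-y_A) + x_C(y_A-y_B)|/2
= |(-386.74) + (-56.62) + 813.12|/2
= 369.76/2 = 184.88

184.88


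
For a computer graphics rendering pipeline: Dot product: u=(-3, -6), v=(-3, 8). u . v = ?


u . v = u_x*v_x + u_y*v_y = (-3)*(-3) + (-6)*8
= 9 + (-48) = -39

-39


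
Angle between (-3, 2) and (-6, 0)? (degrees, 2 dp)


u.v = 18, |u| = sqrt(13) = 3.6056, |v| = sqrt(36) = 6
cos(theta) = u.v/(|u||v|) = 18/sqrt(468) = 0.83205
theta = acos(0.83205) = 33.69 degrees

33.69 degrees


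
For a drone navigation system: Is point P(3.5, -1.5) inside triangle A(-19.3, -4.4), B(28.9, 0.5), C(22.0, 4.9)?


Cross products: AB x AP = 28.06, BC x BP = 125.56, CA x CP = 92.27
All same sign? yes

Yes, inside


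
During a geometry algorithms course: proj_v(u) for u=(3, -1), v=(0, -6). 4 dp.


u.v = 6, |v| = sqrt(36) = 6
Scalar projection = u.v / |v| = 6 / sqrt(36) = 1

1


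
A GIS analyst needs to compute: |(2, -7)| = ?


|u| = sqrt(2^2 + (-7)^2) = sqrt(53) = 7.2801

7.2801


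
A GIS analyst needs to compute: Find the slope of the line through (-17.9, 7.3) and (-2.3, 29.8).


slope = (y2-y1)/(x2-x1) = (29.8-7.3)/((-2.3)-(-17.9)) = 22.5/15.6 = 1.4423

1.4423


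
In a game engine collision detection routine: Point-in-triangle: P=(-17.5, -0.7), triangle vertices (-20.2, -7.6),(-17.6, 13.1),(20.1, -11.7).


Cross products: AB x AP = -37.95, BC x BP = -517.78, CA x CP = -289.14
All same sign? yes

Yes, inside


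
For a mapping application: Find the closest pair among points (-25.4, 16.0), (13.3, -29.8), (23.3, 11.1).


d(P0,P1) = 59.9611, d(P0,P2) = 48.9459, d(P1,P2) = 42.1048
Closest: P1 and P2

Closest pair: (13.3, -29.8) and (23.3, 11.1), distance = 42.1048


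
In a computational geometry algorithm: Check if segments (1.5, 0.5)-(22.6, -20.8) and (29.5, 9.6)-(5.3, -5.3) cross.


Cross products: d1=-196.98, d2=632.87, d3=788.41, d4=-41.44
d1*d2 < 0 and d3*d4 < 0? yes

Yes, they intersect


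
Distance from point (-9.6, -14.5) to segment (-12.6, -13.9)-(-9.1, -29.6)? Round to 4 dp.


Project P onto AB: t = 0.077 (clamped to [0,1])
Closest point on segment: (-12.3305, -15.1087)
Distance: 2.7976

2.7976


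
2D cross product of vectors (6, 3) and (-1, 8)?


u x v = u_x*v_y - u_y*v_x = 6*8 - 3*(-1)
= 48 - (-3) = 51

51


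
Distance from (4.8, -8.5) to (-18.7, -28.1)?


dx=-23.5, dy=-19.6
d^2 = (-23.5)^2 + (-19.6)^2 = 936.41
d = sqrt(936.41) = 30.6008

30.6008


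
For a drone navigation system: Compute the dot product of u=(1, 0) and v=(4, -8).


u . v = u_x*v_x + u_y*v_y = 1*4 + 0*(-8)
= 4 + 0 = 4

4


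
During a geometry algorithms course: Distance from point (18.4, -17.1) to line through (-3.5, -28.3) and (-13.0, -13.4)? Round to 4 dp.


|cross product| = 432.71
|line direction| = sqrt(312.26) = 17.6709
Distance = 432.71/sqrt(312.26) = 24.4872

24.4872


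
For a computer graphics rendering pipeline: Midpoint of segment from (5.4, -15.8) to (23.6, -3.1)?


M = ((5.4+23.6)/2, ((-15.8)+(-3.1))/2)
= (14.5, -9.45)

(14.5, -9.45)


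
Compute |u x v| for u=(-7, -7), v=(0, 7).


|u x v| = |(-7)*7 - (-7)*0|
= |(-49) - 0| = 49

49


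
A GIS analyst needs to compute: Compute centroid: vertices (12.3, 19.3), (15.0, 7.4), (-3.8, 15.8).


Centroid = ((x_A+x_B+x_C)/3, (y_A+y_B+y_C)/3)
= ((12.3+15+(-3.8))/3, (19.3+7.4+15.8)/3)
= (7.8333, 14.1667)

(7.8333, 14.1667)


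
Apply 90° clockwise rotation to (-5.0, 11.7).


90° CW: (x,y) -> (y, -x)
(-5,11.7) -> (11.7, 5)

(11.7, 5)


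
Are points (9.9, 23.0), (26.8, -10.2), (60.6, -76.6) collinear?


Cross product: (26.8-9.9)*((-76.6)-23) - ((-10.2)-23)*(60.6-9.9)
= 0

Yes, collinear


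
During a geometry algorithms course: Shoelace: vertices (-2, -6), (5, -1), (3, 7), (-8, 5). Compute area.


Shoelace sum: ((-2)*(-1) - 5*(-6)) + (5*7 - 3*(-1)) + (3*5 - (-8)*7) + ((-8)*(-6) - (-2)*5)
= 199
Area = |199|/2 = 99.5

99.5


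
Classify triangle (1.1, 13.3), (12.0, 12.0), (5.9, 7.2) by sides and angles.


Side lengths squared: AB^2=120.5, BC^2=60.25, CA^2=60.25
Sorted: [60.25, 60.25, 120.5]
By sides: Isosceles, By angles: Right

Isosceles, Right


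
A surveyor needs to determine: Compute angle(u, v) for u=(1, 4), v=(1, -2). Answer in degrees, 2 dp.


u.v = -7, |u| = sqrt(17) = 4.1231, |v| = sqrt(5) = 2.2361
cos(theta) = u.v/(|u||v|) = -7/sqrt(85) = -0.759257
theta = acos(-0.759257) = 139.4 degrees

139.4 degrees


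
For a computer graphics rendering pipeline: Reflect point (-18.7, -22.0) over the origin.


Reflection over origin: (x,y) -> (-x,-y)
(-18.7, -22) -> (18.7, 22)

(18.7, 22)


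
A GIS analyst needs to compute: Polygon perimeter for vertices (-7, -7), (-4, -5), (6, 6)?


Sides: (-7, -7)->(-4, -5): sqrt(13) = 3.605551, (-4, -5)->(6, 6): sqrt(221) = 14.866069, (6, 6)->(-7, -7): sqrt(338) = 18.384776
Sum = 36.856396
Perimeter = 36.8564

36.8564


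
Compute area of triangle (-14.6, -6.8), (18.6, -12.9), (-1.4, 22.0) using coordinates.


Area = |x_A(y_B-y_C) + x_B(y_C-y_A) + x_C(y_A-y_B)|/2
= |509.54 + 535.68 + (-8.54)|/2
= 1036.68/2 = 518.34

518.34


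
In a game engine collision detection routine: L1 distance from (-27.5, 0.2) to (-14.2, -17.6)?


|(-27.5)-(-14.2)| + |0.2-(-17.6)| = 13.3 + 17.8 = 31.1

31.1


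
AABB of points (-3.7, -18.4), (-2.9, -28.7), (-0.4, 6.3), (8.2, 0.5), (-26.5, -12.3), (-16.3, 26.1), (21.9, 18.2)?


x range: [-26.5, 21.9]
y range: [-28.7, 26.1]
Bounding box: (-26.5,-28.7) to (21.9,26.1)

(-26.5,-28.7) to (21.9,26.1)


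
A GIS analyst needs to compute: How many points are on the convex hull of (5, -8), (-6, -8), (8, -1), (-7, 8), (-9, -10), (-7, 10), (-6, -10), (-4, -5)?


Convex hull vertices (CCW): (-9, -10), (-6, -10), (5, -8), (8, -1), (-7, 10)
Count = 5

5


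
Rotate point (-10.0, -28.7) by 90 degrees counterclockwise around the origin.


90° CCW: (x,y) -> (-y, x)
(-10,-28.7) -> (28.7, -10)

(28.7, -10)


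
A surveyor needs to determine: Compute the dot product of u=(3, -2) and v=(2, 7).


u . v = u_x*v_x + u_y*v_y = 3*2 + (-2)*7
= 6 + (-14) = -8

-8


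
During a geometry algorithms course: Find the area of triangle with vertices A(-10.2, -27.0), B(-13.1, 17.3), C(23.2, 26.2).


Area = |x_A(y_B-y_C) + x_B(y_C-y_A) + x_C(y_A-y_B)|/2
= |90.78 + (-696.92) + (-1027.76)|/2
= 1633.9/2 = 816.95

816.95


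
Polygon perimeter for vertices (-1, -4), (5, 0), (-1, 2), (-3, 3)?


Sides: (-1, -4)->(5, 0): sqrt(52) = 7.211103, (5, 0)->(-1, 2): sqrt(40) = 6.324555, (-1, 2)->(-3, 3): sqrt(5) = 2.236068, (-3, 3)->(-1, -4): sqrt(53) = 7.28011
Sum = 23.051836
Perimeter = 23.0518

23.0518


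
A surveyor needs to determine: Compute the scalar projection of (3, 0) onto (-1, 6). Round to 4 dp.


u.v = -3, |v| = sqrt(37) = 6.0828
Scalar projection = u.v / |v| = -3 / sqrt(37) = -0.4932

-0.4932


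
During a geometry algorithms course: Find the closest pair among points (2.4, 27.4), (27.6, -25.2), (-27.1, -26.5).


d(P0,P1) = 58.325, d(P0,P2) = 61.4448, d(P1,P2) = 54.7154
Closest: P1 and P2

Closest pair: (27.6, -25.2) and (-27.1, -26.5), distance = 54.7154


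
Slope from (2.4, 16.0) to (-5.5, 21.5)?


slope = (y2-y1)/(x2-x1) = (21.5-16)/((-5.5)-2.4) = 5.5/(-7.9) = -0.6962

-0.6962


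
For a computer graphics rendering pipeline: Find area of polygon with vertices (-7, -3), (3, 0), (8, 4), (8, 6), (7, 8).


Shoelace sum: ((-7)*0 - 3*(-3)) + (3*4 - 8*0) + (8*6 - 8*4) + (8*8 - 7*6) + (7*(-3) - (-7)*8)
= 94
Area = |94|/2 = 47

47


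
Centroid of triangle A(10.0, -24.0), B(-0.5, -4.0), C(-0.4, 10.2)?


Centroid = ((x_A+x_B+x_C)/3, (y_A+y_B+y_C)/3)
= ((10+(-0.5)+(-0.4))/3, ((-24)+(-4)+10.2)/3)
= (3.0333, -5.9333)

(3.0333, -5.9333)


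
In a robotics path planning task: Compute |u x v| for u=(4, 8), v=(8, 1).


|u x v| = |4*1 - 8*8|
= |4 - 64| = 60

60


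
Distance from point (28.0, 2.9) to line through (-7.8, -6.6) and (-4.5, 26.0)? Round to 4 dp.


|cross product| = 1135.73
|line direction| = sqrt(1073.65) = 32.7666
Distance = 1135.73/sqrt(1073.65) = 34.6612

34.6612


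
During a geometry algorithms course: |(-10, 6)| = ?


|u| = sqrt((-10)^2 + 6^2) = sqrt(136) = 11.6619

11.6619


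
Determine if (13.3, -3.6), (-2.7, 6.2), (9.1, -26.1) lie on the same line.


Cross product: ((-2.7)-13.3)*((-26.1)-(-3.6)) - (6.2-(-3.6))*(9.1-13.3)
= 401.16

No, not collinear


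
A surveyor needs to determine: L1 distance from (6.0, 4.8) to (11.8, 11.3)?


|6-11.8| + |4.8-11.3| = 5.8 + 6.5 = 12.3

12.3


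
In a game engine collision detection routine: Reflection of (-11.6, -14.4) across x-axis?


Reflection over x-axis: (x,y) -> (x,-y)
(-11.6, -14.4) -> (-11.6, 14.4)

(-11.6, 14.4)


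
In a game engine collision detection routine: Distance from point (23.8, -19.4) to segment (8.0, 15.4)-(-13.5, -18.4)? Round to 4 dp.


Project P onto AB: t = 0.5213 (clamped to [0,1])
Closest point on segment: (-3.2082, -2.2203)
Distance: 32.0091

32.0091


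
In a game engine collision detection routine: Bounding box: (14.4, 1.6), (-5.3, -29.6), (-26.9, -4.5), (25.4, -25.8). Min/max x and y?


x range: [-26.9, 25.4]
y range: [-29.6, 1.6]
Bounding box: (-26.9,-29.6) to (25.4,1.6)

(-26.9,-29.6) to (25.4,1.6)


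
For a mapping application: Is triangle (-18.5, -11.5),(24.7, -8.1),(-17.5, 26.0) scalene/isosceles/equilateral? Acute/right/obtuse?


Side lengths squared: AB^2=1877.8, BC^2=2943.65, CA^2=1407.25
Sorted: [1407.25, 1877.8, 2943.65]
By sides: Scalene, By angles: Acute

Scalene, Acute


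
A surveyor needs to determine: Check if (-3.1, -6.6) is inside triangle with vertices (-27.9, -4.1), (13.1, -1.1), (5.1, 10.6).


Cross products: AB x AP = -176.9, BC x BP = 233.54, CA x CP = 447.06
All same sign? no

No, outside


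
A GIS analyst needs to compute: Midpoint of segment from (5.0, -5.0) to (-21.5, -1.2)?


M = ((5+(-21.5))/2, ((-5)+(-1.2))/2)
= (-8.25, -3.1)

(-8.25, -3.1)


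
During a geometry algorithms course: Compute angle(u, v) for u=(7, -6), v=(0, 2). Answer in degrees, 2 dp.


u.v = -12, |u| = sqrt(85) = 9.2195, |v| = sqrt(4) = 2
cos(theta) = u.v/(|u||v|) = -12/sqrt(340) = -0.650791
theta = acos(-0.650791) = 130.6 degrees

130.6 degrees


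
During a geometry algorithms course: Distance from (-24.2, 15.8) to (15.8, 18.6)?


dx=40, dy=2.8
d^2 = 40^2 + 2.8^2 = 1607.84
d = sqrt(1607.84) = 40.0979

40.0979


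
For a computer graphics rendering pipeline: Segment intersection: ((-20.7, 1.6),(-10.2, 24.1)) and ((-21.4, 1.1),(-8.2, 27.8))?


Cross products: d1=-12.09, d2=4.56, d3=10.5, d4=-6.15
d1*d2 < 0 and d3*d4 < 0? yes

Yes, they intersect


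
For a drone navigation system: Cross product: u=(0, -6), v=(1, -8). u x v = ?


u x v = u_x*v_y - u_y*v_x = 0*(-8) - (-6)*1
= 0 - (-6) = 6

6


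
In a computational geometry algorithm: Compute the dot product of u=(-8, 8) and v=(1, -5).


u . v = u_x*v_x + u_y*v_y = (-8)*1 + 8*(-5)
= (-8) + (-40) = -48

-48


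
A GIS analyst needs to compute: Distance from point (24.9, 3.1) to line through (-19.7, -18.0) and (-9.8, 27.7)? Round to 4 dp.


|cross product| = 1829.33
|line direction| = sqrt(2186.5) = 46.76
Distance = 1829.33/sqrt(2186.5) = 39.1217

39.1217


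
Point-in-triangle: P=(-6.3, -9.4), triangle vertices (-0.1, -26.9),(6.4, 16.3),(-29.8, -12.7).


Cross products: AB x AP = 381.59, BC x BP = 562.04, CA x CP = 431.71
All same sign? yes

Yes, inside


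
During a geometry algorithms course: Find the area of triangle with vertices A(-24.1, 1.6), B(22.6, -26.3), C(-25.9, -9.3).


Area = |x_A(y_B-y_C) + x_B(y_C-y_A) + x_C(y_A-y_B)|/2
= |409.7 + (-246.34) + (-722.61)|/2
= 559.25/2 = 279.625

279.625


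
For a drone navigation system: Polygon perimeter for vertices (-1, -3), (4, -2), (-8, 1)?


Sides: (-1, -3)->(4, -2): sqrt(26) = 5.09902, (4, -2)->(-8, 1): sqrt(153) = 12.369317, (-8, 1)->(-1, -3): sqrt(65) = 8.062258
Sum = 25.530595
Perimeter = 25.5306

25.5306


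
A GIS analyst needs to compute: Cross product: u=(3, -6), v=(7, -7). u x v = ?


u x v = u_x*v_y - u_y*v_x = 3*(-7) - (-6)*7
= (-21) - (-42) = 21

21


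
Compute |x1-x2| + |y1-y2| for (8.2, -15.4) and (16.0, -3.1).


|8.2-16| + |(-15.4)-(-3.1)| = 7.8 + 12.3 = 20.1

20.1


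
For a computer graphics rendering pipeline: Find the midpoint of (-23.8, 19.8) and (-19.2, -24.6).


M = (((-23.8)+(-19.2))/2, (19.8+(-24.6))/2)
= (-21.5, -2.4)

(-21.5, -2.4)


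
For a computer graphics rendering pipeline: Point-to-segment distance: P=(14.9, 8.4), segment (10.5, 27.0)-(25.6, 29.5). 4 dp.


Project P onto AB: t = 0.0851 (clamped to [0,1])
Closest point on segment: (11.7853, 27.2128)
Distance: 19.0689

19.0689


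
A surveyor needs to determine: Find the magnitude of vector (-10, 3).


|u| = sqrt((-10)^2 + 3^2) = sqrt(109) = 10.4403

10.4403


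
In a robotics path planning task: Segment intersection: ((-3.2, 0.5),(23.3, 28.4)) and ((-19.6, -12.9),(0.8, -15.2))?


Cross products: d1=311.08, d2=941.19, d3=102.46, d4=-527.65
d1*d2 < 0 and d3*d4 < 0? no

No, they don't intersect
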